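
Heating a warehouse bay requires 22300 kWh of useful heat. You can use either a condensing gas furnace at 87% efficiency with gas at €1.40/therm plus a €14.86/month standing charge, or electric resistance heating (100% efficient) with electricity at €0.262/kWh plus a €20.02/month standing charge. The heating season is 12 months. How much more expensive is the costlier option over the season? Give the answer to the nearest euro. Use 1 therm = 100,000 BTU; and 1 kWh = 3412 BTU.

€4680

Heat load = 22300 kWh × 3412 = 76,087,600 BTU
Gas: input = 76,087,600 / 0.87 = 87,457,011 BTU = 874.6 therm → 874.6 × €1.40 = €1,224.40; + 12 × €14.86 standing = €1,402.72
Electric: 76,087,600 BTU / 3412 = 22,300 kWh → × €0.262 = €5,842.60; + 12 × €20.02 standing = €6,082.84
Difference = |€1,402.72 − €6,082.84| = €4,680.12 ≈ €4680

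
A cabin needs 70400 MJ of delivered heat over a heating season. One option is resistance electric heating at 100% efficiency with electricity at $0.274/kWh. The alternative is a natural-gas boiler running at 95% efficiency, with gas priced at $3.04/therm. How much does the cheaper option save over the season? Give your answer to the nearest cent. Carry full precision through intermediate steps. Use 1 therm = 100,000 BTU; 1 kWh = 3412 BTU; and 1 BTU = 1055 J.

$3223.37

Heat load = 70400 MJ = 70,400,000,000 J / 1055 = 66,729,858 BTU
Gas: input = 66,729,858 / 0.95 = 70,241,956 BTU = 702.4 therm → 702.4 × $3.04 = $2,135.36
Electric: 66,729,858 BTU / 3412 = 19,560 kWh → × $0.274 = $5,358.73
Difference = |$2,135.36 − $5,358.73| = $3,223.37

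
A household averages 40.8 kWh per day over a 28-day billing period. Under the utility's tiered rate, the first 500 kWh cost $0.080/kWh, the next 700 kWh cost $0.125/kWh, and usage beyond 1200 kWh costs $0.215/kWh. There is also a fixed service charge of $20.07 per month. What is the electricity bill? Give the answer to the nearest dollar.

Usage = 40.8 kWh/day × 28 days = 1142.4 kWh
First 500 kWh × $0.080 = $40.00
Next 642.4 kWh × $0.125 = $80.30
Remaining tier: 0 kWh (not reached)
Energy charge = $120.30; + service $20.07 = $140.37 ≈ $140

$140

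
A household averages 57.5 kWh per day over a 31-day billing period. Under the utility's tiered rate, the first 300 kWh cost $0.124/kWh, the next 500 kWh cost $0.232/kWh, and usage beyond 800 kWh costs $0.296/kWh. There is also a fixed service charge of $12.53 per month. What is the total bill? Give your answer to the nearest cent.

Usage = 57.5 kWh/day × 31 days = 1782.5 kWh
First 300 kWh × $0.124 = $37.20
Next 500 kWh × $0.232 = $116.00
Remaining 982.5 kWh × $0.296 = $290.82
Energy charge = $444.02; + service $12.53 = $456.55

$456.55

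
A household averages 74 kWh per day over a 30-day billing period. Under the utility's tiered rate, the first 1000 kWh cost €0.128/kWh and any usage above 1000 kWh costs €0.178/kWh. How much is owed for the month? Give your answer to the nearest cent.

Usage = 74 kWh/day × 30 days = 2220 kWh
First 1000 kWh × €0.128 = €128.00
Remaining 1220 kWh × €0.178 = €217.16
Total = €345.16

€345.16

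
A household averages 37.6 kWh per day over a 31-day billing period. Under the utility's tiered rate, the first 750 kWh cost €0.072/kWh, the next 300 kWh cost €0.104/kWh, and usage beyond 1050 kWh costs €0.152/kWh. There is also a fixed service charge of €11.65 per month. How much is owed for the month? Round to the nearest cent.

€114.42

Usage = 37.6 kWh/day × 31 days = 1165.6 kWh
First 750 kWh × €0.072 = €54.00
Next 300 kWh × €0.104 = €31.20
Remaining 115.6 kWh × €0.152 = €17.57
Energy charge = €102.77; + service €11.65 = €114.42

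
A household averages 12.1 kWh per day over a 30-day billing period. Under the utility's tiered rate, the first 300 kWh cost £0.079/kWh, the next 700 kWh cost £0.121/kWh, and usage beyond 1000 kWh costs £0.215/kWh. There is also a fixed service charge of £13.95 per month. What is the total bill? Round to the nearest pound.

£45

Usage = 12.1 kWh/day × 30 days = 363 kWh
First 300 kWh × £0.079 = £23.70
Next 63 kWh × £0.121 = £7.62
Remaining tier: 0 kWh (not reached)
Energy charge = £31.32; + service £13.95 = £45.27 ≈ £45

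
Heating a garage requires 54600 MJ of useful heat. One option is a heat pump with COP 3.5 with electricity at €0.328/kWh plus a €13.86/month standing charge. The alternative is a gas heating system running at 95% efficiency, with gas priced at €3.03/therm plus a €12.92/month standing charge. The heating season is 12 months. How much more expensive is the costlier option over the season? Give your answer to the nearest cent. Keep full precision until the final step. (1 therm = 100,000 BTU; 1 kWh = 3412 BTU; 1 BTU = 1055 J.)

Heat load = 54600 MJ = 54,600,000,000 J / 1055 = 51,753,555 BTU
Gas: input = 51,753,555 / 0.95 = 54,477,426 BTU = 544.8 therm → 544.8 × €3.03 = €1,650.67; + 12 × €12.92 standing = €1,805.71
Heat pump: 51,753,555 BTU / 3412 = 15,170 kWh heat; / 3.5 = 4,334 kWh in → × €0.328 = €1,421.47; + 12 × €13.86 standing = €1,587.79
Difference = |€1,805.71 − €1,587.79| = €217.92

€217.92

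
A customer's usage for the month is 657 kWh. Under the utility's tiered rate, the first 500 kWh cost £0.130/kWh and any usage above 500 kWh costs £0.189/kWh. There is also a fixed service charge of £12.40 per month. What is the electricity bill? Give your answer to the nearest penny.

First 500 kWh × £0.130 = £65.00
Remaining 157 kWh × £0.189 = £29.67
Energy charge = £94.67; + service £12.40 = £107.07

£107.07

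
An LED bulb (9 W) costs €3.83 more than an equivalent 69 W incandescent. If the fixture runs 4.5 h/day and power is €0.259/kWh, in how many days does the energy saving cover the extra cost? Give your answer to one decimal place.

54.8 days

Power saved = 69 − 9 = 60 W
Daily energy saved = 60 W × 4.5 h = 270 Wh = 0.27 kWh
Daily savings = 0.27 × €0.259 = €0.0699
Payback = €3.83 / €0.0699 per day = 54.77 days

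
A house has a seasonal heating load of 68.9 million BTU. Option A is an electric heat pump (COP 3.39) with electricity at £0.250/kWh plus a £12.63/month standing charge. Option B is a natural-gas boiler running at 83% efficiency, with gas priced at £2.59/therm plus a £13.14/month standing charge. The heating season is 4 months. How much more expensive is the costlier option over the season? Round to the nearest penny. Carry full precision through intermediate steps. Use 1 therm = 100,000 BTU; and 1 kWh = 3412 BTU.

Heat load = 68.9 × 10⁶ BTU = 68,900,000 BTU
Gas: input = 68,900,000 / 0.83 = 83,012,048 BTU = 830.1 therm → 830.1 × £2.59 = £2,150.01; + 4 × £13.14 standing = £2,202.57
Heat pump: 68,900,000 BTU / 3412 = 20,190 kWh heat; / 3.39 = 5,957 kWh in → × £0.250 = £1,489.19; + 4 × £12.63 standing = £1,539.71
Difference = |£2,202.57 − £1,539.71| = £662.86

£662.86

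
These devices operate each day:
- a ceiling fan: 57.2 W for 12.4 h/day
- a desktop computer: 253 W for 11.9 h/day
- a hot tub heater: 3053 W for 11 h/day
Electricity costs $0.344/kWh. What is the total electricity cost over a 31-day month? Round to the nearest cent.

ceiling fan: 57.2 W × 12.4 h × 31 d = 21,988 Wh = 21.99 kWh
desktop computer: 253 W × 11.9 h × 31 d = 93,332 Wh = 93.33 kWh
hot tub heater: 3053 W × 11 h × 31 d = 1,041,073 Wh = 1,041 kWh
Total energy = 21.99 + 93.33 + 1,041 = 1,156 kWh
Cost = 1,156 kWh × $0.344 = $397.80

$397.80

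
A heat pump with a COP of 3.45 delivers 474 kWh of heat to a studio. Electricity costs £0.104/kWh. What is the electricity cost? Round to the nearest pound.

Electrical input = 474 kWh / 3.45 = 137.4 kWh
Cost = 137.4 × £0.104/kWh = £14.29 ≈ £14

£14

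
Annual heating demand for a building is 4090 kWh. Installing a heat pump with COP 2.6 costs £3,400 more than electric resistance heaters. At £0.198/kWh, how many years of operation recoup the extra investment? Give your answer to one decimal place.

6.8 years

Resistance: 4090 kWh × £0.198 = £809.82/yr
Heat pump: 4090 / 2.6 = 1573 kWh in → × £0.198 = £311.47/yr
Annual savings = £498.35
Payback = £3,400 / £498.35 = 6.82 years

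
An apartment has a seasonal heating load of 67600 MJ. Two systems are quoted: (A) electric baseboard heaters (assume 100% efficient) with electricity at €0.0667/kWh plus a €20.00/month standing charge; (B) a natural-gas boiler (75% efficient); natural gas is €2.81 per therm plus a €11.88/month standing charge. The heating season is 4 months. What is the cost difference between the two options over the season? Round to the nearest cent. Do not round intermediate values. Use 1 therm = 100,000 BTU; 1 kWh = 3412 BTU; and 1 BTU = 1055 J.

€1115.63

Heat load = 67600 MJ = 67,600,000,000 J / 1055 = 64,075,829 BTU
Gas: input = 64,075,829 / 0.75 = 85,434,439 BTU = 854.3 therm → 854.3 × €2.81 = €2,400.71; + 4 × €11.88 standing = €2,448.23
Electric: 64,075,829 BTU / 3412 = 18,780 kWh → × €0.0667 = €1,252.60; + 4 × €20.00 standing = €1,332.60
Difference = |€2,448.23 − €1,332.60| = €1,115.63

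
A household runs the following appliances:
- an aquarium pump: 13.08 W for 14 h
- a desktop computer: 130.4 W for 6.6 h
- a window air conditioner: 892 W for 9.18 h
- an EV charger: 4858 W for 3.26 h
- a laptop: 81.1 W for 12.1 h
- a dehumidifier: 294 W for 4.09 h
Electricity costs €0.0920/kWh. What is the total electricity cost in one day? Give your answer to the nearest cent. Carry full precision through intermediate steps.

€2.51

aquarium pump: 13.08 W × 14 h = 183 Wh = 0.1831 kWh
desktop computer: 130.4 W × 6.6 h = 861 Wh = 0.8606 kWh
window air conditioner: 892 W × 9.18 h = 8,189 Wh = 8.189 kWh
EV charger: 4858 W × 3.26 h = 15,837 Wh = 15.84 kWh
laptop: 81.1 W × 12.1 h = 981 Wh = 0.9813 kWh
dehumidifier: 294 W × 4.09 h = 1,202 Wh = 1.202 kWh
Total energy = 0.1831 + 0.8606 + 8.189 + 15.84 + 0.9813 + 1.202 = 27.25 kWh
Cost = 27.25 kWh × €0.0920 = €2.51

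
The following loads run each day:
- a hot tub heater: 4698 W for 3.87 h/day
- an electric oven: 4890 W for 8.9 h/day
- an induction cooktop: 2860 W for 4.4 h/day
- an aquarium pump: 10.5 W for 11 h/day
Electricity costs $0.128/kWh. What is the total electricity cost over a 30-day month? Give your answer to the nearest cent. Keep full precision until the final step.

$285.70

hot tub heater: 4698 W × 3.87 h × 30 d = 545,438 Wh = 545.4 kWh
electric oven: 4890 W × 8.9 h × 30 d = 1,305,630 Wh = 1,306 kWh
induction cooktop: 2860 W × 4.4 h × 30 d = 377,520 Wh = 377.5 kWh
aquarium pump: 10.5 W × 11 h × 30 d = 3,465 Wh = 3.465 kWh
Total energy = 545.4 + 1,306 + 377.5 + 3.465 = 2,232 kWh
Cost = 2,232 kWh × $0.128 = $285.70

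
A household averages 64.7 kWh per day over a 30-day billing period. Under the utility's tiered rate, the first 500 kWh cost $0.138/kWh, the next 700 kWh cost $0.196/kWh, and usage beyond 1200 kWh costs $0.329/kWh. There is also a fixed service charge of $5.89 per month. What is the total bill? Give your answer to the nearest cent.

$455.88

Usage = 64.7 kWh/day × 30 days = 1941 kWh
First 500 kWh × $0.138 = $69.00
Next 700 kWh × $0.196 = $137.20
Remaining 741 kWh × $0.329 = $243.79
Energy charge = $449.99; + service $5.89 = $455.88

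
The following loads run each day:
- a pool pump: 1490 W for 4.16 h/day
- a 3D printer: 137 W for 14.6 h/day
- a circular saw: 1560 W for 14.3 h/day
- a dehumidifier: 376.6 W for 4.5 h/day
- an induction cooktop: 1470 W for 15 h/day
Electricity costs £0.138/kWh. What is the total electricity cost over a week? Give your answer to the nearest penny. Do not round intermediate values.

pool pump: 1490 W × 4.16 h × 7 d = 43,389 Wh = 43.39 kWh
3D printer: 137 W × 14.6 h × 7 d = 14,001 Wh = 14 kWh
circular saw: 1560 W × 14.3 h × 7 d = 156,156 Wh = 156.2 kWh
dehumidifier: 376.6 W × 4.5 h × 7 d = 11,863 Wh = 11.86 kWh
induction cooktop: 1470 W × 15 h × 7 d = 154,350 Wh = 154.3 kWh
Total energy = 43.39 + 14 + 156.2 + 11.86 + 154.3 = 379.8 kWh
Cost = 379.8 kWh × £0.138 = £52.41

£52.41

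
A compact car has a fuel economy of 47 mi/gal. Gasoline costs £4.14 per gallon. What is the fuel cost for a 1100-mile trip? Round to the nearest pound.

Fuel = 1100 mi / 47 mpg = 23.4 gal
Cost = 23.4 gal × £4.14/gal = £96.89 ≈ £97

£97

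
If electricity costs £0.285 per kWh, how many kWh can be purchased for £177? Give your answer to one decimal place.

£177 / £0.285 per kWh = 621.1 kWh

621.1 kWh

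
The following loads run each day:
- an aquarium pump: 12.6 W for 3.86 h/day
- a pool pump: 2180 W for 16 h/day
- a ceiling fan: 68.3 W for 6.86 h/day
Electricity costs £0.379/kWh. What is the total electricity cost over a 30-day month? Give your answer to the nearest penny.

£402.47

aquarium pump: 12.6 W × 3.86 h × 30 d = 1,459 Wh = 1.459 kWh
pool pump: 2180 W × 16 h × 30 d = 1,046,400 Wh = 1,046 kWh
ceiling fan: 68.3 W × 6.86 h × 30 d = 14,056 Wh = 14.06 kWh
Total energy = 1.459 + 1,046 + 14.06 = 1,062 kWh
Cost = 1,062 kWh × £0.379 = £402.47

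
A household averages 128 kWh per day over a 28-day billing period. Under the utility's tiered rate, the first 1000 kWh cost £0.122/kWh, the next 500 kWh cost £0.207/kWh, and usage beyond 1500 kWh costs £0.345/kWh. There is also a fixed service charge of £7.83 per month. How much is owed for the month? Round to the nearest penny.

Usage = 128 kWh/day × 28 days = 3584 kWh
First 1000 kWh × £0.122 = £122.00
Next 500 kWh × £0.207 = £103.50
Remaining 2084 kWh × £0.345 = £718.98
Energy charge = £944.48; + service £7.83 = £952.31

£952.31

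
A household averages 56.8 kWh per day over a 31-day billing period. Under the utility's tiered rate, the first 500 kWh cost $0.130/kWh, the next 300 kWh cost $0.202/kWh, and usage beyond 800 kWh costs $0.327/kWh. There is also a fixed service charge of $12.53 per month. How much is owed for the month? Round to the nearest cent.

Usage = 56.8 kWh/day × 31 days = 1760.8 kWh
First 500 kWh × $0.130 = $65.00
Next 300 kWh × $0.202 = $60.60
Remaining 960.8 kWh × $0.327 = $314.18
Energy charge = $439.78; + service $12.53 = $452.31

$452.31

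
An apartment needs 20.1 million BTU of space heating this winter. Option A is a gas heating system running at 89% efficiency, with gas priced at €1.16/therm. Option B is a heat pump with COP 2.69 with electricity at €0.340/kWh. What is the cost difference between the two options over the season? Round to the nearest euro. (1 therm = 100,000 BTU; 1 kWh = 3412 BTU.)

€483

Heat load = 20.1 × 10⁶ BTU = 20,100,000 BTU
Gas: input = 20,100,000 / 0.89 = 22,584,270 BTU = 225.8 therm → 225.8 × €1.16 = €261.98
Heat pump: 20,100,000 BTU / 3412 = 5,891 kWh heat; / 2.69 = 2,190 kWh in → × €0.340 = €744.58
Difference = |€261.98 − €744.58| = €482.61 ≈ €483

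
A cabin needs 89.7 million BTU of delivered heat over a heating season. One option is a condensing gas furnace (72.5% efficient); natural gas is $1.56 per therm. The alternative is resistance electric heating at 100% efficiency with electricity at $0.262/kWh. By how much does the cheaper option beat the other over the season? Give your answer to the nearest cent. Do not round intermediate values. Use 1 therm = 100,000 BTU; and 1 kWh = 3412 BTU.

Heat load = 89.7 × 10⁶ BTU = 89,700,000 BTU
Gas: input = 89,700,000 / 0.725 = 123,724,138 BTU = 1,237 therm → 1,237 × $1.56 = $1,930.10
Electric: 89,700,000 BTU / 3412 = 26,290 kWh → × $0.262 = $6,887.87
Difference = |$1,930.10 − $6,887.87| = $4,957.77

$4957.77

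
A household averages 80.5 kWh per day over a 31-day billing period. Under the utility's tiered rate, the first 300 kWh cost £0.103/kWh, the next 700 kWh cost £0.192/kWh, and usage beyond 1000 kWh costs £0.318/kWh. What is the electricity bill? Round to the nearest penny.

Usage = 80.5 kWh/day × 31 days = 2495.5 kWh
First 300 kWh × £0.103 = £30.90
Next 700 kWh × £0.192 = £134.40
Remaining 1495.5 kWh × £0.318 = £475.57
Total = £640.87

£640.87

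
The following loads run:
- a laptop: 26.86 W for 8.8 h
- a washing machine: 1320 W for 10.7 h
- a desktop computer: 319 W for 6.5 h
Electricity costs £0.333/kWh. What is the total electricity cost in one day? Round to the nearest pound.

£5

laptop: 26.86 W × 8.8 h = 236 Wh = 0.2364 kWh
washing machine: 1320 W × 10.7 h = 14,124 Wh = 14.12 kWh
desktop computer: 319 W × 6.5 h = 2,074 Wh = 2.074 kWh
Total energy = 0.2364 + 14.12 + 2.074 = 16.43 kWh
Cost = 16.43 kWh × £0.333 = £5.47 ≈ £5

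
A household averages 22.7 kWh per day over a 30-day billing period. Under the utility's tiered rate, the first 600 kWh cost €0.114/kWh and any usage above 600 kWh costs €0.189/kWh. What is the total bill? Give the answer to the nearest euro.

€84

Usage = 22.7 kWh/day × 30 days = 681 kWh
First 600 kWh × €0.114 = €68.40
Remaining 81 kWh × €0.189 = €15.31
Total = €83.71 ≈ €84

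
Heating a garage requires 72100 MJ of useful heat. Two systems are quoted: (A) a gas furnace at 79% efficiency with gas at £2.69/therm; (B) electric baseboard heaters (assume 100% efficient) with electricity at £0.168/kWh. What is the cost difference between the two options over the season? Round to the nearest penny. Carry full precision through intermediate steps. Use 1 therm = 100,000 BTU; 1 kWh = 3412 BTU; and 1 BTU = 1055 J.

Heat load = 72100 MJ = 72,100,000,000 J / 1055 = 68,341,232 BTU
Gas: input = 68,341,232 / 0.79 = 86,507,889 BTU = 865.1 therm → 865.1 × £2.69 = £2,327.06
Electric: 68,341,232 BTU / 3412 = 20,030 kWh → × £0.168 = £3,364.98
Difference = |£2,327.06 − £3,364.98| = £1,037.92

£1037.92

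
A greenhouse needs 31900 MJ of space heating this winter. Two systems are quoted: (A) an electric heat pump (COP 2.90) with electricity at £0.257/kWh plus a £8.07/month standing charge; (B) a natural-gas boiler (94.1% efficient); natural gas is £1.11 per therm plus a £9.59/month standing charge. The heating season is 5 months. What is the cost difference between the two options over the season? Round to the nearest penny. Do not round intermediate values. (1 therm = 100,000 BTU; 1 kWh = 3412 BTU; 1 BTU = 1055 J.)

£421.08

Heat load = 31900 MJ = 31,900,000,000 J / 1055 = 30,236,967 BTU
Gas: input = 30,236,967 / 0.941 = 32,132,802 BTU = 321.3 therm → 321.3 × £1.11 = £356.67; + 5 × £9.59 standing = £404.62
Heat pump: 30,236,967 BTU / 3412 = 8,862 kWh heat; / 2.90 = 3,056 kWh in → × £0.257 = £785.35; + 5 × £8.07 standing = £825.70
Difference = |£404.62 − £825.70| = £421.08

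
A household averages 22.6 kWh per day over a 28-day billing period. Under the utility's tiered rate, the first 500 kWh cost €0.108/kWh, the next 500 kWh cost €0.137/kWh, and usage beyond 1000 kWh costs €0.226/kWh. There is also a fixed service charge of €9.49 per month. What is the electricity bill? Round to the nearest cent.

Usage = 22.6 kWh/day × 28 days = 632.8 kWh
First 500 kWh × €0.108 = €54.00
Next 132.8 kWh × €0.137 = €18.19
Remaining tier: 0 kWh (not reached)
Energy charge = €72.19; + service €9.49 = €81.68

€81.68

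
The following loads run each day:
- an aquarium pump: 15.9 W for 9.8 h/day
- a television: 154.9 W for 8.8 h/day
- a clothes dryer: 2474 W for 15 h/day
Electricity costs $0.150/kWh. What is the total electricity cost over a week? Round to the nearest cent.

$40.56

aquarium pump: 15.9 W × 9.8 h × 7 d = 1,091 Wh = 1.091 kWh
television: 154.9 W × 8.8 h × 7 d = 9,542 Wh = 9.542 kWh
clothes dryer: 2474 W × 15 h × 7 d = 259,770 Wh = 259.8 kWh
Total energy = 1.091 + 9.542 + 259.8 = 270.4 kWh
Cost = 270.4 kWh × $0.150 = $40.56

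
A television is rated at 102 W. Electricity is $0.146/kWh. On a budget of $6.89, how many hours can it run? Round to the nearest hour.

Energy budget = $6.89 / $0.146 per kWh = 47.19 kWh = 47,192 Wh
Runtime = 47,192 Wh / 102 W = 462.7 h

463 h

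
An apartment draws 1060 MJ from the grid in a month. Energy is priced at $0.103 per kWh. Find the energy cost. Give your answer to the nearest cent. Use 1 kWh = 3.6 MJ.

$30.33

1060 MJ × (0.27778 kWh/MJ) = 294.4 kWh
Cost = 294.4 kWh × $0.103/kWh = $30.33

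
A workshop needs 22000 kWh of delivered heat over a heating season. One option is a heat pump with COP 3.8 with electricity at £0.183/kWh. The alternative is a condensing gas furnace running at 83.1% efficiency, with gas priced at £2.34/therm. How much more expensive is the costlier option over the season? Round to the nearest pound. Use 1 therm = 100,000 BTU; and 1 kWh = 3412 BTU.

Heat load = 22000 kWh × 3412 = 75,064,000 BTU
Gas: input = 75,064,000 / 0.831 = 90,329,723 BTU = 903.3 therm → 903.3 × £2.34 = £2,113.72
Heat pump: 75,064,000 BTU / 3412 = 22,000 kWh heat; / 3.8 = 5,789 kWh in → × £0.183 = £1,059.47
Difference = |£2,113.72 − £1,059.47| = £1,054.24 ≈ £1054

£1054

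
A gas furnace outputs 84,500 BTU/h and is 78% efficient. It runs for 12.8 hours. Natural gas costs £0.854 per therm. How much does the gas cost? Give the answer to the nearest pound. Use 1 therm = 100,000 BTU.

£12

Heat delivered = 84,500 BTU/h × 12.8 h = 1,081,600 BTU
Gas input = 1,081,600 / 0.78 = 1,386,667 BTU
= 1,386,667 / 100,000 = 13.87 therm
Cost = 13.87 × £0.854/therm = £11.84 ≈ £12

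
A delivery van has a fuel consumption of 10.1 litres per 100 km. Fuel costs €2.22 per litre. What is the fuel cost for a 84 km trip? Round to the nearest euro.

€19

Fuel = 10.1 L/100 km × 84 km / 100 = 8.484 L
Cost = 8.484 L × €2.22/L = €18.83 ≈ €19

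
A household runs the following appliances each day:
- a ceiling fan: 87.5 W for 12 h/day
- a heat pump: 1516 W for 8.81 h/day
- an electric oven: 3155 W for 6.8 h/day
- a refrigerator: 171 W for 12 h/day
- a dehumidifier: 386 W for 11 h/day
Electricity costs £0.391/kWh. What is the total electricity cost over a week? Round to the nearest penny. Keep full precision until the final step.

ceiling fan: 87.5 W × 12 h × 7 d = 7,350 Wh = 7.35 kWh
heat pump: 1516 W × 8.81 h × 7 d = 93,492 Wh = 93.49 kWh
electric oven: 3155 W × 6.8 h × 7 d = 150,178 Wh = 150.2 kWh
refrigerator: 171 W × 12 h × 7 d = 14,364 Wh = 14.36 kWh
dehumidifier: 386 W × 11 h × 7 d = 29,722 Wh = 29.72 kWh
Total energy = 7.35 + 93.49 + 150.2 + 14.36 + 29.72 = 295.1 kWh
Cost = 295.1 kWh × £0.391 = £115.39

£115.39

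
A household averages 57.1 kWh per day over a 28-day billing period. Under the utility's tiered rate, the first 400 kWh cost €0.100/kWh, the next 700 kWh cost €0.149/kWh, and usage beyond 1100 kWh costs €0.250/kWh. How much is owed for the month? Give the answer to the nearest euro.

€269

Usage = 57.1 kWh/day × 28 days = 1598.8 kWh
First 400 kWh × €0.100 = €40.00
Next 700 kWh × €0.149 = €104.30
Remaining 498.8 kWh × €0.250 = €124.70
Total = €269.00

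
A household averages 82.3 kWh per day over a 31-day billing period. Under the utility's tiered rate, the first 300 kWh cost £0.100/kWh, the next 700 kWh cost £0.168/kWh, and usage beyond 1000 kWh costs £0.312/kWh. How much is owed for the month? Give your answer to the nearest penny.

£631.61

Usage = 82.3 kWh/day × 31 days = 2551.3 kWh
First 300 kWh × £0.100 = £30.00
Next 700 kWh × £0.168 = £117.60
Remaining 1551.3 kWh × £0.312 = £484.01
Total = £631.61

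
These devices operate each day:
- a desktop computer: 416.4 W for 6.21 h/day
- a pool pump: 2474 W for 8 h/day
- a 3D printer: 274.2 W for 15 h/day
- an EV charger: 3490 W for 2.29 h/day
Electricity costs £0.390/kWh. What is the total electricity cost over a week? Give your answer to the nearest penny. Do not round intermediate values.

desktop computer: 416.4 W × 6.21 h × 7 d = 18,101 Wh = 18.1 kWh
pool pump: 2474 W × 8 h × 7 d = 138,544 Wh = 138.5 kWh
3D printer: 274.2 W × 15 h × 7 d = 28,791 Wh = 28.79 kWh
EV charger: 3490 W × 2.29 h × 7 d = 55,945 Wh = 55.94 kWh
Total energy = 18.1 + 138.5 + 28.79 + 55.94 = 241.4 kWh
Cost = 241.4 kWh × £0.390 = £94.14

£94.14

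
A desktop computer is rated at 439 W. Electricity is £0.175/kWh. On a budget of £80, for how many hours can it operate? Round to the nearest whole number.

Energy budget = £80 / £0.175 per kWh = 457.1 kWh = 457,143 Wh
Runtime = 457,143 Wh / 439 W = 1,041 h

1041 h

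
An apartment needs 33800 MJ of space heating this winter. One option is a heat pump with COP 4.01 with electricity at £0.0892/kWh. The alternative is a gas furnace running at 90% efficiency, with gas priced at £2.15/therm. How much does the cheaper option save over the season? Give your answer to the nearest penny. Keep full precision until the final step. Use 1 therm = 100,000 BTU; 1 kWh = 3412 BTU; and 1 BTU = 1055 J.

£556.48

Heat load = 33800 MJ = 33,800,000,000 J / 1055 = 32,037,915 BTU
Gas: input = 32,037,915 / 0.90 = 35,597,683 BTU = 356 therm → 356 × £2.15 = £765.35
Heat pump: 32,037,915 BTU / 3412 = 9,390 kWh heat; / 4.01 = 2,342 kWh in → × £0.0892 = £208.87
Difference = |£765.35 − £208.87| = £556.48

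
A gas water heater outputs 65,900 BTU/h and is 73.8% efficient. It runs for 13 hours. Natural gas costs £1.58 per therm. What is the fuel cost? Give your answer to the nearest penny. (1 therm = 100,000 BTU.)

£18.34

Heat delivered = 65,900 BTU/h × 13 h = 856,700 BTU
Gas input = 856,700 / 0.738 = 1,160,840 BTU
= 1,160,840 / 100,000 = 11.61 therm
Cost = 11.61 × £1.58/therm = £18.34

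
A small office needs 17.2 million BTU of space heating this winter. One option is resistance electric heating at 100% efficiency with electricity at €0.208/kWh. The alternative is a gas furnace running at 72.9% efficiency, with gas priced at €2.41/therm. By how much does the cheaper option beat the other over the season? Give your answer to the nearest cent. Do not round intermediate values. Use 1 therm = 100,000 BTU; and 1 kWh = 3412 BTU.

Heat load = 17.2 × 10⁶ BTU = 17,200,000 BTU
Gas: input = 17,200,000 / 0.729 = 23,593,964 BTU = 235.9 therm → 235.9 × €2.41 = €568.61
Electric: 17,200,000 BTU / 3412 = 5,041 kWh → × €0.208 = €1,048.53
Difference = |€568.61 − €1,048.53| = €479.92

€479.92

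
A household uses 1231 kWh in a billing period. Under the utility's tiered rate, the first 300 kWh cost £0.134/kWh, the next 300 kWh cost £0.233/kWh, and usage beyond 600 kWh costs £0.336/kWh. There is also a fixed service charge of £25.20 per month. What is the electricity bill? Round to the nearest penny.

First 300 kWh × £0.134 = £40.20
Next 300 kWh × £0.233 = £69.90
Remaining 631 kWh × £0.336 = £212.02
Energy charge = £322.12; + service £25.20 = £347.32

£347.32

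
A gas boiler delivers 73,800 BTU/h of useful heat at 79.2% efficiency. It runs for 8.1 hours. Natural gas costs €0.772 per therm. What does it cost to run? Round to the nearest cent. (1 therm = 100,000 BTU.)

Heat delivered = 73,800 BTU/h × 8.1 h = 597,780 BTU
Gas input = 597,780 / 0.792 = 754,773 BTU
= 754,773 / 100,000 = 7.548 therm
Cost = 7.548 × €0.772/therm = €5.83

€5.83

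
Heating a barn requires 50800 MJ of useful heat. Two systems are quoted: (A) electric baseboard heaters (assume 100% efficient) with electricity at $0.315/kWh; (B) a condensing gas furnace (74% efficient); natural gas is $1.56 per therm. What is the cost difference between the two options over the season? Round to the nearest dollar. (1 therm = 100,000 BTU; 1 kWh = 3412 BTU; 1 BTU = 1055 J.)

$3430

Heat load = 50800 MJ = 50,800,000,000 J / 1055 = 48,151,659 BTU
Gas: input = 48,151,659 / 0.74 = 65,069,809 BTU = 650.7 therm → 650.7 × $1.56 = $1,015.09
Electric: 48,151,659 BTU / 3412 = 14,110 kWh → × $0.315 = $4,445.42
Difference = |$1,015.09 − $4,445.42| = $3,430.33 ≈ $3430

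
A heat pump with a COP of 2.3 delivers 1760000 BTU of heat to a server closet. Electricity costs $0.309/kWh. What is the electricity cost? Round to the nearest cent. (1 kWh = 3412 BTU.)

Heat delivered = 1,760,000 BTU / 3412 = 515.8 kWh
Electrical input = 515.8 kWh / 2.3 = 224.3 kWh
Cost = 224.3 × $0.309/kWh = $69.30

$69.30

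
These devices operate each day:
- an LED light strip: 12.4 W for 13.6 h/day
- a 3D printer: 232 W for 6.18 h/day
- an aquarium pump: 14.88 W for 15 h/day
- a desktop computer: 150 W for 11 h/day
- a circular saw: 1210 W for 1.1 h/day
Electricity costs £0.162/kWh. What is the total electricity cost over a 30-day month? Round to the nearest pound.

£23

LED light strip: 12.4 W × 13.6 h × 30 d = 5,059 Wh = 5.059 kWh
3D printer: 232 W × 6.18 h × 30 d = 43,013 Wh = 43.01 kWh
aquarium pump: 14.88 W × 15 h × 30 d = 6,696 Wh = 6.696 kWh
desktop computer: 150 W × 11 h × 30 d = 49,500 Wh = 49.5 kWh
circular saw: 1210 W × 1.1 h × 30 d = 39,930 Wh = 39.93 kWh
Total energy = 5.059 + 43.01 + 6.696 + 49.5 + 39.93 = 144.2 kWh
Cost = 144.2 kWh × £0.162 = £23.36 ≈ £23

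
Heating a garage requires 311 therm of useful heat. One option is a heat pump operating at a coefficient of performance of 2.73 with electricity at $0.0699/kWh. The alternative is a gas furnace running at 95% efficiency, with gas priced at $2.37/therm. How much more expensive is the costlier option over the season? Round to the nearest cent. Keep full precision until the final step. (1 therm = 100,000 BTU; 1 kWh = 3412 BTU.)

$542.48

Heat load = 311 therm × 100,000 = 31,100,000 BTU
Gas: input = 31,100,000 / 0.95 = 32,736,842 BTU = 327.4 therm → 327.4 × $2.37 = $775.86
Heat pump: 31,100,000 BTU / 3412 = 9,115 kWh heat; / 2.73 = 3,339 kWh in → × $0.0699 = $233.38
Difference = |$775.86 − $233.38| = $542.48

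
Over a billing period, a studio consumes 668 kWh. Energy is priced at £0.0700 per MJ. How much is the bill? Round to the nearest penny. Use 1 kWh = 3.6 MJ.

668 kWh × (3.6 MJ/kWh) = 2,405 MJ
Cost = 2,405 MJ × £0.0700/MJ = £168.34

£168.34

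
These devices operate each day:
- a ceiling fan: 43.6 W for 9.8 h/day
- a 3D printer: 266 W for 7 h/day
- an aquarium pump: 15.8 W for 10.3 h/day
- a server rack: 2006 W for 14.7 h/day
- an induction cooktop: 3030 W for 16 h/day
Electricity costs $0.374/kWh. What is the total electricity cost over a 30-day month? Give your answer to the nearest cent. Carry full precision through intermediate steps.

ceiling fan: 43.6 W × 9.8 h × 30 d = 12,818 Wh = 12.82 kWh
3D printer: 266 W × 7 h × 30 d = 55,860 Wh = 55.86 kWh
aquarium pump: 15.8 W × 10.3 h × 30 d = 4,882 Wh = 4.882 kWh
server rack: 2006 W × 14.7 h × 30 d = 884,646 Wh = 884.6 kWh
induction cooktop: 3030 W × 16 h × 30 d = 1,454,400 Wh = 1,454 kWh
Total energy = 12.82 + 55.86 + 4.882 + 884.6 + 1,454 = 2,413 kWh
Cost = 2,413 kWh × $0.374 = $902.31

$902.31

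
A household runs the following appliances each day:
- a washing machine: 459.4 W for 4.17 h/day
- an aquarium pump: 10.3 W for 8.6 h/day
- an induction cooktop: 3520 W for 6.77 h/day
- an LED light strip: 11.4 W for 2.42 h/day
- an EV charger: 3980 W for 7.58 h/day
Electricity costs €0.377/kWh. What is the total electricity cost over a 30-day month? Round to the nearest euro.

€634

washing machine: 459.4 W × 4.17 h × 30 d = 57,471 Wh = 57.47 kWh
aquarium pump: 10.3 W × 8.6 h × 30 d = 2,657 Wh = 2.657 kWh
induction cooktop: 3520 W × 6.77 h × 30 d = 714,912 Wh = 714.9 kWh
LED light strip: 11.4 W × 2.42 h × 30 d = 828 Wh = 0.8276 kWh
EV charger: 3980 W × 7.58 h × 30 d = 905,052 Wh = 905.1 kWh
Total energy = 57.47 + 2.657 + 714.9 + 0.8276 + 905.1 = 1,681 kWh
Cost = 1,681 kWh × €0.377 = €633.71 ≈ €634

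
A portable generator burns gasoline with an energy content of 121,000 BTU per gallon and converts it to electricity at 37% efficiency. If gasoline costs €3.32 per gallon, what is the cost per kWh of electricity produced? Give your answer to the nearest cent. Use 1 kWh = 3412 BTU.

€0.25

Electrical output per gallon = 121,000 BTU × 0.37 / 3412 BTU/kWh = 13.12 kWh
Cost per kWh = €3.32 / 13.12 kWh = €0.253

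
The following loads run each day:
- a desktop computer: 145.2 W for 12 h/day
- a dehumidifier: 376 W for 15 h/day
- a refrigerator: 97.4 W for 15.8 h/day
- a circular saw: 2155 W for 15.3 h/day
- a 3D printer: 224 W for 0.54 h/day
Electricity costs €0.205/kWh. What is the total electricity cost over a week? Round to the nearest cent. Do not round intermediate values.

desktop computer: 145.2 W × 12 h × 7 d = 12,197 Wh = 12.2 kWh
dehumidifier: 376 W × 15 h × 7 d = 39,480 Wh = 39.48 kWh
refrigerator: 97.4 W × 15.8 h × 7 d = 10,772 Wh = 10.77 kWh
circular saw: 2155 W × 15.3 h × 7 d = 230,800 Wh = 230.8 kWh
3D printer: 224 W × 0.54 h × 7 d = 847 Wh = 0.8467 kWh
Total energy = 12.2 + 39.48 + 10.77 + 230.8 + 0.8467 = 294.1 kWh
Cost = 294.1 kWh × €0.205 = €60.29

€60.29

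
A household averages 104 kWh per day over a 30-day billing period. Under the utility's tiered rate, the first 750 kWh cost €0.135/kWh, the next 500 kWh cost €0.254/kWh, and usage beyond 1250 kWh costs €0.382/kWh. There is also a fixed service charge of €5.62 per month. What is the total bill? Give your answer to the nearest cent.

€948.21

Usage = 104 kWh/day × 30 days = 3120 kWh
First 750 kWh × €0.135 = €101.25
Next 500 kWh × €0.254 = €127.00
Remaining 1870 kWh × €0.382 = €714.34
Energy charge = €942.59; + service €5.62 = €948.21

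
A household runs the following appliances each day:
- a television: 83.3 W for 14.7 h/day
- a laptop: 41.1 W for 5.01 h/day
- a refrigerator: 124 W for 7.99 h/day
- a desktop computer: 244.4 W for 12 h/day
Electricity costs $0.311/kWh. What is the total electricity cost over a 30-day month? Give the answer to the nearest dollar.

$50

television: 83.3 W × 14.7 h × 30 d = 36,735 Wh = 36.74 kWh
laptop: 41.1 W × 5.01 h × 30 d = 6,177 Wh = 6.177 kWh
refrigerator: 124 W × 7.99 h × 30 d = 29,723 Wh = 29.72 kWh
desktop computer: 244.4 W × 12 h × 30 d = 87,984 Wh = 87.98 kWh
Total energy = 36.74 + 6.177 + 29.72 + 87.98 = 160.6 kWh
Cost = 160.6 kWh × $0.311 = $49.95 ≈ $50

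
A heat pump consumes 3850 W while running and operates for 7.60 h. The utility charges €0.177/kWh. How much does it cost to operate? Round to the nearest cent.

Energy = 3850 W × 7.60 h = 29,260 Wh = 29.26 kWh
Cost = 29.26 kWh × €0.177/kWh = €5.18

€5.18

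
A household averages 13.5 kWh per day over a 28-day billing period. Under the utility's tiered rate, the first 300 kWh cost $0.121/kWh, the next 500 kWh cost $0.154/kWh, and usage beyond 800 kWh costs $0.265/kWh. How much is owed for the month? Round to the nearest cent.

$48.31

Usage = 13.5 kWh/day × 28 days = 378 kWh
First 300 kWh × $0.121 = $36.30
Next 78 kWh × $0.154 = $12.01
Remaining tier: 0 kWh (not reached)
Total = $48.31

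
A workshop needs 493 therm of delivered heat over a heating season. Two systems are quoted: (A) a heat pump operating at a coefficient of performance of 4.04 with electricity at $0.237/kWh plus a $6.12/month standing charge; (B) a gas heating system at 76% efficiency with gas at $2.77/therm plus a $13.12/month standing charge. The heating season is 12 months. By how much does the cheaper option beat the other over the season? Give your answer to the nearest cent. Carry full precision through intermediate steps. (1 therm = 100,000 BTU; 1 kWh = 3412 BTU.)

Heat load = 493 therm × 100,000 = 49,300,000 BTU
Gas: input = 49,300,000 / 0.76 = 64,868,421 BTU = 648.7 therm → 648.7 × $2.77 = $1,796.86; + 12 × $13.12 standing = $1,954.30
Heat pump: 49,300,000 BTU / 3412 = 14,450 kWh heat; / 4.04 = 3,576 kWh in → × $0.237 = $847.63; + 12 × $6.12 standing = $921.07
Difference = |$1,954.30 − $921.07| = $1,033.23

$1033.23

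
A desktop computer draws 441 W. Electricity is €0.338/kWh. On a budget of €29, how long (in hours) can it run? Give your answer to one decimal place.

Energy budget = €29 / €0.338 per kWh = 85.8 kWh = 85,799 Wh
Runtime = 85,799 Wh / 441 W = 194.6 h

194.6 h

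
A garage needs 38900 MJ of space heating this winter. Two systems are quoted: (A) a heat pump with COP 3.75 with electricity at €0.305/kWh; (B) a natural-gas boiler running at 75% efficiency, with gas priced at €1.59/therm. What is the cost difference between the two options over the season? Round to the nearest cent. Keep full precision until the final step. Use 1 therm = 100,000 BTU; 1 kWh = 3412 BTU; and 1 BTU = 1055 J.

Heat load = 38900 MJ = 38,900,000,000 J / 1055 = 36,872,038 BTU
Gas: input = 36,872,038 / 0.75 = 49,162,717 BTU = 491.6 therm → 491.6 × €1.59 = €781.69
Heat pump: 36,872,038 BTU / 3412 = 10,810 kWh heat; / 3.75 = 2,882 kWh in → × €0.305 = €878.93
Difference = |€781.69 − €878.93| = €97.25

€97.25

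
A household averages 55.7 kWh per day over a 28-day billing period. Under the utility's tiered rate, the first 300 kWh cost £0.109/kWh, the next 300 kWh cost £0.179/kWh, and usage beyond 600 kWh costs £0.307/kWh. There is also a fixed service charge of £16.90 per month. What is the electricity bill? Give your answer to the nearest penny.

Usage = 55.7 kWh/day × 28 days = 1559.6 kWh
First 300 kWh × £0.109 = £32.70
Next 300 kWh × £0.179 = £53.70
Remaining 959.6 kWh × £0.307 = £294.60
Energy charge = £381.00; + service £16.90 = £397.90

£397.90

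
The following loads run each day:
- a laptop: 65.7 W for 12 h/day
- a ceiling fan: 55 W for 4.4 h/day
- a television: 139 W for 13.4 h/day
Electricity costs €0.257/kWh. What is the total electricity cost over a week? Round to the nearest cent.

€5.20

laptop: 65.7 W × 12 h × 7 d = 5,519 Wh = 5.519 kWh
ceiling fan: 55 W × 4.4 h × 7 d = 1,694 Wh = 1.694 kWh
television: 139 W × 13.4 h × 7 d = 13,038 Wh = 13.04 kWh
Total energy = 5.519 + 1.694 + 13.04 = 20.25 kWh
Cost = 20.25 kWh × €0.257 = €5.20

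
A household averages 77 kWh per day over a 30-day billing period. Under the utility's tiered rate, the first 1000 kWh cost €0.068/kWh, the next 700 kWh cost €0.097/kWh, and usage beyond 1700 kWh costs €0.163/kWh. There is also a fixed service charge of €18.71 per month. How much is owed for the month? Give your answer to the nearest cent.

Usage = 77 kWh/day × 30 days = 2310 kWh
First 1000 kWh × €0.068 = €68.00
Next 700 kWh × €0.097 = €67.90
Remaining 610 kWh × €0.163 = €99.43
Energy charge = €235.33; + service €18.71 = €254.04

€254.04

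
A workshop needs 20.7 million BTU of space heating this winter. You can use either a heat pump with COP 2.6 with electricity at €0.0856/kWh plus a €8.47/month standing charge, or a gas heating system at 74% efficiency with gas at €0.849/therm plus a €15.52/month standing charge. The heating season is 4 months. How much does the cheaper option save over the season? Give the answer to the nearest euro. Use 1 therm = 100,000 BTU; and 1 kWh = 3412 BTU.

€66

Heat load = 20.7 × 10⁶ BTU = 20,700,000 BTU
Gas: input = 20,700,000 / 0.74 = 27,972,973 BTU = 279.7 therm → 279.7 × €0.849 = €237.49; + 4 × €15.52 standing = €299.57
Heat pump: 20,700,000 BTU / 3412 = 6,067 kWh heat; / 2.6 = 2,333 kWh in → × €0.0856 = €199.74; + 4 × €8.47 standing = €233.62
Difference = |€299.57 − €233.62| = €65.95 ≈ €66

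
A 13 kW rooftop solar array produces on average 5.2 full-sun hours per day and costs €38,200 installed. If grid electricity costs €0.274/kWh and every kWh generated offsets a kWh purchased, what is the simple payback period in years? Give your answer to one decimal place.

5.7 years

Daily generation = 13 kW × 5.2 h = 67.6 kWh
Annual generation = 67.6 × 365 = 24674 kWh
Annual savings = 24674 × €0.274 = €6,760.68
Payback = €38,200 / €6,760.68 = 5.65 years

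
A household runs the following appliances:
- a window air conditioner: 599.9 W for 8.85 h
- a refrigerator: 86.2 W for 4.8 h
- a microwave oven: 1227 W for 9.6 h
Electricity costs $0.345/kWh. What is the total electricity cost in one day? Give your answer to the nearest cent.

window air conditioner: 599.9 W × 8.85 h = 5,309 Wh = 5.309 kWh
refrigerator: 86.2 W × 4.8 h = 414 Wh = 0.4138 kWh
microwave oven: 1227 W × 9.6 h = 11,779 Wh = 11.78 kWh
Total energy = 5.309 + 0.4138 + 11.78 = 17.5 kWh
Cost = 17.5 kWh × $0.345 = $6.04

$6.04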